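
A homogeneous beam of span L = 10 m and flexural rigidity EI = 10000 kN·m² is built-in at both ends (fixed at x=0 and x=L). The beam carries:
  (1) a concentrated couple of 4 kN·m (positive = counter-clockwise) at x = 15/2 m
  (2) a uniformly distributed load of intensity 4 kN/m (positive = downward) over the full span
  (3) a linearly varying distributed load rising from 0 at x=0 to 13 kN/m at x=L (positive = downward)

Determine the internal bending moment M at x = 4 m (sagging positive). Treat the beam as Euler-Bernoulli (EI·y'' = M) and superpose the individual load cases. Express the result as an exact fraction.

Load 1 — applied couple M₀=4 kN·m at a=15/2 m (b=L-a=5/2):
  M_1 = R_Ax - M_A  [x≤a] with R_A=9/20, M_A=5/4 = (9/20)·4 - (5/4) = 11/20 kN·m
Load 2 — uniform load w=4 kN/m over full span:
  M_2 = wLx/2 - wL²/12 - wx²/2 = 4·10·4/2 - 4·10²/12 - 4·4²/2 = 44/3 kN·m
Load 3 — triangular load w₀=13 kN/m (0→w₀ over full span):
  M_3 = 3w₀Lx/20 - w₀L²/30 - w₀x³/(6L) = 3·13·10·4/20 - 13·10²/30 - 13·4³/(6·10) = 104/5 kN·m
Superposition: M = Σ M_i = 2161/60 kN·m ≈ 36.016667 kN·m

M(4) = 2161/60 kN·m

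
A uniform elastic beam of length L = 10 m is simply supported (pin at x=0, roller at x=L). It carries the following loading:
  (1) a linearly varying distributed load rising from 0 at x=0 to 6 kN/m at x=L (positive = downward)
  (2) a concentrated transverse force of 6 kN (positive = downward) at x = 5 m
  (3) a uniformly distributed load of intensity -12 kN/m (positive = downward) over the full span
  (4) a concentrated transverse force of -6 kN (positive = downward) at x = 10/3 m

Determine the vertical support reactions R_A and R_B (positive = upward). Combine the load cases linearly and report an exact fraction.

R_A = -51 kN, R_B = -39 kN

Load 1 — triangular load w₀=6 kN/m (0→w₀ over full span):
  R_A = w₀L/6 = 6·10/6 = 10 kN
  R_B = w₀L/3 = 6·10/3 = 20 kN
Load 2 — point force P=6 kN at a=5 m (b=L-a=5):
  R_A = Pb/L = 6·5/10 = 3 kN
  R_B = Pa/L = 6·5/10 = 3 kN
Load 3 — uniform load w=-12 kN/m over full span:
  R_A = wL/2 = (-12)·10/2 = -60 kN
  R_B = wL/2 = (-12)·10/2 = -60 kN
Load 4 — point force P=-6 kN at a=10/3 m (b=L-a=20/3):
  R_A = Pb/L = (-6)·(20/3)/10 = -4 kN
  R_B = Pa/L = (-6)·(10/3)/10 = -2 kN
Superposition: R_A = -51 kN, R_B = -39 kN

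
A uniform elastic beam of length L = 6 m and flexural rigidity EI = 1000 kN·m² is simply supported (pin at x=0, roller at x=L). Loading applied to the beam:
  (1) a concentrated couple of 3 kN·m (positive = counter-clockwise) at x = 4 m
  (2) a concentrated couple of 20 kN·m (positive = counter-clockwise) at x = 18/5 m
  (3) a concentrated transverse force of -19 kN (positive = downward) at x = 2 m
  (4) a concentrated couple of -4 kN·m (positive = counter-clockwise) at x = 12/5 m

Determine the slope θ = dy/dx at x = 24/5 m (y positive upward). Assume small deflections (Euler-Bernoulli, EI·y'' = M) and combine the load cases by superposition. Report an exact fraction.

θ(24/5) = -626/28125 rad

Load 1 — applied couple M₀=3 kN·m at a=4 m (b=L-a=2):
  θ_1 = (M₀x²/(2L)-M₀(x-a)+C₁)/EI  [x>a] with C₁=M₀(3b²-L²)/(6L)=-2 = (3·(24/5)²/(2·6)-3·((24/5)-4)+(-2))/1000 = 17/12500 rad
Load 2 — applied couple M₀=20 kN·m at a=18/5 m (b=L-a=12/5):
  θ_2 = (M₀x²/(2L)-M₀(x-a)+C₁)/EI  [x>a] with C₁=M₀(3b²-L²)/(6L)=-52/5 = (20·(24/5)²/(2·6)-20·((24/5)-(18/5))+(-52/5))/1000 = 1/250 rad
Load 3 — point force P=-19 kN at a=2 m (b=L-a=4):
  θ_3 = -Pa(2L²-6Lx+3x²+a²)/(6LEI)  [x>a] = -(-19)·2·(2·6²-6·6·(24/5)+3·(24/5)²+2²)/(6·6·1000) = -3287/112500 rad
Load 4 — applied couple M₀=-4 kN·m at a=12/5 m (b=L-a=18/5):
  θ_4 = (M₀x²/(2L)-M₀(x-a)+C₁)/EI  [x>a] with C₁=M₀(3b²-L²)/(6L)=-8/25 = ((-4)·(24/5)²/(2·6)-(-4)·((24/5)-(12/5))+(-8/25))/1000 = 1/625 rad
Superposition: θ = Σ θ_i = -626/28125 rad ≈ -0.022258 rad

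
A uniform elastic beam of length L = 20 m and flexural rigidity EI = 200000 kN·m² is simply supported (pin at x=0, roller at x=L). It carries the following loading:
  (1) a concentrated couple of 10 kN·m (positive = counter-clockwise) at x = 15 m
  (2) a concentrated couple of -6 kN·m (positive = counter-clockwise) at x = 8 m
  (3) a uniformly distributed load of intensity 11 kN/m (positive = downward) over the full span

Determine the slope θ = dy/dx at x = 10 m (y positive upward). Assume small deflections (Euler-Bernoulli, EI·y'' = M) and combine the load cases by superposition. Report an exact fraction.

θ(10) = -401/12000000 rad

Load 1 — applied couple M₀=10 kN·m at a=15 m (b=L-a=5):
  θ_1 = (M₀x²/(2L)+C₁)/EI  [x≤a] with C₁=M₀(3b²-L²)/(6L)=-325/12 = (10·10²/(2·20)+(-325/12))/200000 = -1/96000 rad
Load 2 — applied couple M₀=-6 kN·m at a=8 m (b=L-a=12):
  θ_2 = (M₀x²/(2L)-M₀(x-a)+C₁)/EI  [x>a] with C₁=M₀(3b²-L²)/(6L)=-8/5 = ((-6)·10²/(2·20)-(-6)·(10-8)+(-8/5))/200000 = -23/1000000 rad
Load 3 — uniform load w=11 kN/m over full span:
  θ_3 = -w(L³-6Lx²+4x³)/(24EI) = -11·(20³-6·20·10²+4·10³)/(24·200000) = 0 rad
Superposition: θ = Σ θ_i = -401/12000000 rad ≈ -0.000033 rad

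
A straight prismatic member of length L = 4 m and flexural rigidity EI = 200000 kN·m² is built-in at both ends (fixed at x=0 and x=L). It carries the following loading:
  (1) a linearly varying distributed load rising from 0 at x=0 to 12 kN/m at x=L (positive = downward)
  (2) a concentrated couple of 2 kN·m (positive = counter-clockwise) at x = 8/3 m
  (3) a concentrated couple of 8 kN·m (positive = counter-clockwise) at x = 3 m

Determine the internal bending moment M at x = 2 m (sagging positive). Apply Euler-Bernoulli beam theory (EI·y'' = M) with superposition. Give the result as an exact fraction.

Load 1 — triangular load w₀=12 kN/m (0→w₀ over full span):
  M_1 = 3w₀Lx/20 - w₀L²/30 - w₀x³/(6L) = 3·12·4·2/20 - 12·4²/30 - 12·2³/(6·4) = 4 kN·m
Load 2 — applied couple M₀=2 kN·m at a=8/3 m (b=L-a=4/3):
  M_2 = R_Ax - M_A  [x≤a] with R_A=2/3, M_A=2/3 = (2/3)·2 - (2/3) = 2/3 kN·m
Load 3 — applied couple M₀=8 kN·m at a=3 m (b=L-a=1):
  M_3 = R_Ax - M_A  [x≤a] with R_A=9/4, M_A=5/2 = (9/4)·2 - (5/2) = 2 kN·m
Superposition: M = Σ M_i = 20/3 kN·m ≈ 6.666667 kN·m

M(2) = 20/3 kN·m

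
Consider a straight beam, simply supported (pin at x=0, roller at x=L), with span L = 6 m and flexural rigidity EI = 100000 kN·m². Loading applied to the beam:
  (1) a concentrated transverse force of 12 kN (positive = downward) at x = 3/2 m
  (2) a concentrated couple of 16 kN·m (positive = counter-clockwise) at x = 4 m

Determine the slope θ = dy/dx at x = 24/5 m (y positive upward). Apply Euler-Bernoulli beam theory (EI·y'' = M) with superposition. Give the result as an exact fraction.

θ(24/5) = 13181/60000000 rad

Load 1 — point force P=12 kN at a=3/2 m (b=L-a=9/2):
  θ_1 = -Pa(2L²-6Lx+3x²+a²)/(6LEI)  [x>a] = -12·(3/2)·(2·6²-6·6·(24/5)+3·(24/5)²+(3/2)²)/(6·6·100000) = 2943/20000000 rad
Load 2 — applied couple M₀=16 kN·m at a=4 m (b=L-a=2):
  θ_2 = (M₀x²/(2L)-M₀(x-a)+C₁)/EI  [x>a] with C₁=M₀(3b²-L²)/(6L)=-32/3 = (16·(24/5)²/(2·6)-16·((24/5)-4)+(-32/3))/100000 = 17/234375 rad
Superposition: θ = Σ θ_i = 13181/60000000 rad ≈ 0.000220 rad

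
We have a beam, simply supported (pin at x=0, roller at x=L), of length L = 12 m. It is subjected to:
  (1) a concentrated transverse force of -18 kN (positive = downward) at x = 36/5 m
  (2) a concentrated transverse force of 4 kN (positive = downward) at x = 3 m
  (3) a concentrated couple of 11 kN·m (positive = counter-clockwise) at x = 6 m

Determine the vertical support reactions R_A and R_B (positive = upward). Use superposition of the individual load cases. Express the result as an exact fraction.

R_A = -197/60 kN, R_B = -643/60 kN

Load 1 — point force P=-18 kN at a=36/5 m (b=L-a=24/5):
  R_A = Pb/L = (-18)·(24/5)/12 = -36/5 kN
  R_B = Pa/L = (-18)·(36/5)/12 = -54/5 kN
Load 2 — point force P=4 kN at a=3 m (b=L-a=9):
  R_A = Pb/L = 4·9/12 = 3 kN
  R_B = Pa/L = 4·3/12 = 1 kN
Load 3 — applied couple M₀=11 kN·m at a=6 m (b=L-a=6):
  R_A = M₀/L = 11/12 kN
  R_B = -M₀/L = -11/12 kN
Superposition: R_A = -197/60 kN, R_B = -643/60 kN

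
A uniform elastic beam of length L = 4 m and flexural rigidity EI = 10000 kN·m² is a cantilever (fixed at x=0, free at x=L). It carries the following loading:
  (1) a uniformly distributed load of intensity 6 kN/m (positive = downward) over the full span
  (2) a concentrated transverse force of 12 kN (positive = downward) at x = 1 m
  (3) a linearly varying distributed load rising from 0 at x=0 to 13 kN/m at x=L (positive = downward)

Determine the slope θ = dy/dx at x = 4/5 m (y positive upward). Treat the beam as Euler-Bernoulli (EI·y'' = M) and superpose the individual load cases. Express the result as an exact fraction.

θ(4/5) = -19733/2343750 rad

Load 1 — uniform load w=6 kN/m over full span:
  θ_1 = -wx(x²-3Lx+3L²)/(6EI) = -6·(4/5)·((4/5)²-3·4·(4/5)+3·4²)/(6·10000) = -244/78125 rad
Load 2 — point force P=12 kN at a=1 m (b=L-a=3):
  θ_2 = -Px(2a-x)/(2EI)  [x≤a] = -12·(4/5)·(2·1-(4/5))/(2·10000) = -9/15625 rad
Load 3 — triangular load w₀=13 kN/m (0→w₀ over full span):
  θ_3 = (w₀Lx²/4-w₀L²x/3-w₀x⁴/(24L))/EI = (13·4·(4/5)²/4-13·4²·(4/5)/3-13·(4/5)⁴/(24·4))/10000 = -11063/2343750 rad
Superposition: θ = Σ θ_i = -19733/2343750 rad ≈ -0.008419 rad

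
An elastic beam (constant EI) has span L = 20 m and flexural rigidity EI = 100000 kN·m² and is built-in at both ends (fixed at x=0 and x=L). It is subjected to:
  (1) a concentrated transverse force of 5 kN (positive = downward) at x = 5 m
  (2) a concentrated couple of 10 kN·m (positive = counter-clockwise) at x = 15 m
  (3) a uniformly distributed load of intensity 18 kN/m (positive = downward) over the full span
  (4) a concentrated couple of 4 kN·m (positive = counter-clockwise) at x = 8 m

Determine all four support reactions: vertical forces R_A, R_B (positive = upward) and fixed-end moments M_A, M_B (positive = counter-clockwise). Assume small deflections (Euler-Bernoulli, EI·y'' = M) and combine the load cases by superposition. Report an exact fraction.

R_A = 740277/4000 kN, M_A = 247067/400 kN·m, R_B = 719723/4000 kN, M_B = -242113/400 kN·m

Load 1 — point force P=5 kN at a=5 m (b=L-a=15):
  R_A = Pb²(3a+b)/L³ = 5·15²·(3·5+15)/20³ = 135/32 kN
  M_A = Pab²/L² = 5·5·15²/20² = 225/16 kN·m
  R_B = Pa²(a+3b)/L³ = 5·5²·(5+3·15)/20³ = 25/32 kN
  M_B = -Pa²b/L² = -5·5²·15/20² = -75/16 kN·m
Load 2 — applied couple M₀=10 kN·m at a=15 m (b=L-a=5):
  R_A = 6M₀ab/L³ = 6·10·15·5/20³ = 9/16 kN
  M_A = M₀b(2a-b)/L² = 10·5·(2·15-5)/20² = 25/8 kN·m
  R_B = -6M₀ab/L³ = -6·10·15·5/20³ = -9/16 kN
  M_B = M₀a(2b-a)/L² = 10·15·(2·5-15)/20² = -15/8 kN·m
Load 3 — uniform load w=18 kN/m over full span:
  R_A = wL/2 = 18·20/2 = 180 kN
  M_A = wL²/12 = 18·20²/12 = 600 kN·m
  R_B = wL/2 = 18·20/2 = 180 kN
  M_B = -wL²/12 = -18·20²/12 = -600 kN·m
Load 4 — applied couple M₀=4 kN·m at a=8 m (b=L-a=12):
  R_A = 6M₀ab/L³ = 6·4·8·12/20³ = 36/125 kN
  M_A = M₀b(2a-b)/L² = 4·12·(2·8-12)/20² = 12/25 kN·m
  R_B = -6M₀ab/L³ = -6·4·8·12/20³ = -36/125 kN
  M_B = M₀a(2b-a)/L² = 4·8·(2·12-8)/20² = 32/25 kN·m
Superposition: R_A = 740277/4000 kN, M_A = 247067/400 kN·m, R_B = 719723/4000 kN, M_B = -242113/400 kN·m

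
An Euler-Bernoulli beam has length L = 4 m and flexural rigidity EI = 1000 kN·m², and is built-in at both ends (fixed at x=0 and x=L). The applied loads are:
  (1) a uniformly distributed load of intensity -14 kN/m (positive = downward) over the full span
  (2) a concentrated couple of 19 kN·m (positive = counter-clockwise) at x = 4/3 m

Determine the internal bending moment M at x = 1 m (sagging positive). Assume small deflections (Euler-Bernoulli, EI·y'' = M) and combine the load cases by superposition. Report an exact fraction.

Load 1 — uniform load w=-14 kN/m over full span:
  M_1 = wLx/2 - wL²/12 - wx²/2 = (-14)·4·1/2 - (-14)·4²/12 - (-14)·1²/2 = -7/3 kN·m
Load 2 — applied couple M₀=19 kN·m at a=4/3 m (b=L-a=8/3):
  M_2 = R_Ax - M_A  [x≤a] with R_A=19/3, M_A=0 = (19/3)·1 - 0 = 19/3 kN·m
Superposition: M = Σ M_i = 4 kN·m ≈ 4.000000 kN·m

M(1) = 4 kN·m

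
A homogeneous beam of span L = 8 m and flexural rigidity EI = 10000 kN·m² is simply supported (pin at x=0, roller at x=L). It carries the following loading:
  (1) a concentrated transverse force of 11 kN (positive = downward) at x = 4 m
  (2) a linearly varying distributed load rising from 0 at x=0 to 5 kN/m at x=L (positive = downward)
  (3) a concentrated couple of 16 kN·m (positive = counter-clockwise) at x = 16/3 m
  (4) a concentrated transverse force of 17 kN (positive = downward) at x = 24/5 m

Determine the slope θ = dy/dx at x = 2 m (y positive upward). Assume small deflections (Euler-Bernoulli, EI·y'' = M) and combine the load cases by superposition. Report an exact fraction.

θ(2) = -191117/15000000 rad

Load 1 — point force P=11 kN at a=4 m (b=L-a=4):
  θ_1 = -Pb(L²-b²-3x²)/(6LEI)  [x≤a] = -11·4·(8²-4²-3·2²)/(6·8·10000) = -33/10000 rad
Load 2 — triangular load w₀=5 kN/m (0→w₀ over full span):
  θ_2 = -w₀(7L⁴-30L²x²+15x⁴)/(360LEI) = -5·(7·8⁴-30·8²·2²+15·2⁴)/(360·8·10000) = -1327/360000 rad
Load 3 — applied couple M₀=16 kN·m at a=16/3 m (b=L-a=8/3):
  θ_3 = (M₀x²/(2L)+C₁)/EI  [x≤a] with C₁=M₀(3b²-L²)/(6L)=-128/9 = (16·2²/(2·8)+(-128/9))/10000 = -23/22500 rad
Load 4 — point force P=17 kN at a=24/5 m (b=L-a=16/5):
  θ_4 = -Pb(L²-b²-3x²)/(6LEI)  [x≤a] = -17·(16/5)·(8²-(16/5)²-3·2²)/(6·8·10000) = -1479/312500 rad
Superposition: θ = Σ θ_i = -191117/15000000 rad ≈ -0.012741 rad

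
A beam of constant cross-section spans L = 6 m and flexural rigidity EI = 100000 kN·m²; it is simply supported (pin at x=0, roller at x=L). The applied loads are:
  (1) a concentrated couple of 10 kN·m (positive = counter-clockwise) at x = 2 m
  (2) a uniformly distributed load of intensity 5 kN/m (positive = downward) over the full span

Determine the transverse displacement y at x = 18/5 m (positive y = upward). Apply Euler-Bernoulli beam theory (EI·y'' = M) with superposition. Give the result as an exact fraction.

Load 1 — applied couple M₀=10 kN·m at a=2 m (b=L-a=4):
  y_1 = (M₀x³/(6L)-M₀(x-a)²/2+C₁x)/EI  [x>a] with C₁=M₀(3b²-L²)/(6L)=10/3 = (10·(18/5)³/(6·6)-10·((18/5)-2)²/2+(10/3)·(18/5))/100000 = 19/156250 m
Load 2 — uniform load w=5 kN/m over full span:
  y_2 = -wx(L³-2Lx²+x³)/(24EI) = -5·(18/5)·(6³-2·6·(18/5)²+(18/5)³)/(24·100000) = -2511/3125000 m
Superposition: y = Σ y_i = -2131/3125000 m ≈ -0.000682 m

y(18/5) = -2131/3125000 m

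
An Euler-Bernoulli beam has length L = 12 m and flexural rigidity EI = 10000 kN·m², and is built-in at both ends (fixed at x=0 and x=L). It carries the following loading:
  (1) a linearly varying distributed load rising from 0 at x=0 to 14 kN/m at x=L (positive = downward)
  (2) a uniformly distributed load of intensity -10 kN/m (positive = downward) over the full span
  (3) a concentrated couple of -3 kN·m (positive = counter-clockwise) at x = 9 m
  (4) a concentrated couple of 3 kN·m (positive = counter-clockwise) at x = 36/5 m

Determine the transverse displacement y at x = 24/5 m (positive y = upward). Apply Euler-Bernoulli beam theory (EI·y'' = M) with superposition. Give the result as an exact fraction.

y(24/5) = 1284579/78125000 m

Load 1 — triangular load w₀=14 kN/m (0→w₀ over full span):
  y_1 = -w₀x²(L-x)²(x+2L)/(120LEI) = -14·(24/5)²·(12-(24/5))²·((24/5)+2·12)/(120·12·10000) = -326592/9765625 m
Load 2 — uniform load w=-10 kN/m over full span:
  y_2 = -wx²(L-x)²/(24EI) = -(-10)·(24/5)²·(12-(24/5))²/(24·10000) = 3888/78125 m
Load 3 — applied couple M₀=-3 kN·m at a=9 m (b=L-a=3):
  y_3 = (R_Ax³/6 - M_Ax²/2)/EI  [x≤a] with R_A=-9/32, M_A=-15/16 = ((-9/32)·(24/5)³/6 - (-15/16)·(24/5)²/2)/10000 = 351/625000 m
Load 4 — applied couple M₀=3 kN·m at a=36/5 m (b=L-a=24/5):
  y_4 = (R_Ax³/6 - M_Ax²/2)/EI  [x≤a] with R_A=9/25, M_A=24/25 = ((9/25)·(24/5)³/6 - (24/25)·(24/5)²/2)/10000 = -864/1953125 m
Superposition: y = Σ y_i = 1284579/78125000 m ≈ 0.016443 m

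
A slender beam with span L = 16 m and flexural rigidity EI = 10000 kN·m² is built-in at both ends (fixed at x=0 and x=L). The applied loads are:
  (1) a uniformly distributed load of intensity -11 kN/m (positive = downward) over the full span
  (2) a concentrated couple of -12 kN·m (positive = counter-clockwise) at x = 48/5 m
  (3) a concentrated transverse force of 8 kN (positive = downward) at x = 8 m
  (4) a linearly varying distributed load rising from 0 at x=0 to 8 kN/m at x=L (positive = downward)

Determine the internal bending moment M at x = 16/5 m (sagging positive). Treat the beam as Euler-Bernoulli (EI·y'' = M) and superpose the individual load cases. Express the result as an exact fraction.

M(16/5) = -224/75 kN·m

Load 1 — uniform load w=-11 kN/m over full span:
  M_1 = wLx/2 - wL²/12 - wx²/2 = (-11)·16·(16/5)/2 - (-11)·16²/12 - (-11)·(16/5)²/2 = 704/75 kN·m
Load 2 — applied couple M₀=-12 kN·m at a=48/5 m (b=L-a=32/5):
  M_2 = R_Ax - M_A  [x≤a] with R_A=-27/25, M_A=-96/25 = (-27/25)·(16/5) - (-96/25) = 48/125 kN·m
Load 3 — point force P=8 kN at a=8 m (b=L-a=8):
  M_3 = Pb²(3a+b)x/L³ - Pab²/L²  [x≤a] = 8·8²·(3·8+8)·(16/5)/16³ - 8·8·8²/16² = -16/5 kN·m
Load 4 — triangular load w₀=8 kN/m (0→w₀ over full span):
  M_4 = 3w₀Lx/20 - w₀L²/30 - w₀x³/(6L) = 3·8·16·(16/5)/20 - 8·16²/30 - 8·(16/5)³/(6·16) = -3584/375 kN·m
Superposition: M = Σ M_i = -224/75 kN·m ≈ -2.986667 kN·m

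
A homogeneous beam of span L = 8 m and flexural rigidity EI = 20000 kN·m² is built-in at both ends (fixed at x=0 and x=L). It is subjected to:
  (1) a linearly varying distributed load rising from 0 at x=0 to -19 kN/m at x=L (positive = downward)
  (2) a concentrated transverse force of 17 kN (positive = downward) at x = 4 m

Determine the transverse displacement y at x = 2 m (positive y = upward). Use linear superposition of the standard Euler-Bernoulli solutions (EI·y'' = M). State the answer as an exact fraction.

y(2) = 859/600000 m

Load 1 — triangular load w₀=-19 kN/m (0→w₀ over full span):
  y_1 = -w₀x²(L-x)²(x+2L)/(120LEI) = -(-19)·2²·(8-2)²·(2+2·8)/(120·8·20000) = 513/200000 m
Load 2 — point force P=17 kN at a=4 m (b=L-a=4):
  y_2 = -Pb²x²(3aL-(3a+b)x)/(6L³EI)  [x≤a] = -17·4²·2²·(3·4·8-(3·4+4)·2)/(6·8³·20000) = -17/15000 m
Superposition: y = Σ y_i = 859/600000 m ≈ 0.001432 m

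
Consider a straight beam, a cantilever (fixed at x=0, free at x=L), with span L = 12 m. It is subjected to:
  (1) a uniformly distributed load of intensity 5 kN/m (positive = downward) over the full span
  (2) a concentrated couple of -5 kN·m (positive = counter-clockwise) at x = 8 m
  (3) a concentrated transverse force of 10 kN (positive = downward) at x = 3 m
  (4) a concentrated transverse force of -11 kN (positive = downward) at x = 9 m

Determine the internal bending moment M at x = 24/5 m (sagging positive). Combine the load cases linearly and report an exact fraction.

M(24/5) = -442/5 kN·m

Load 1 — uniform load w=5 kN/m over full span:
  M_1 = -w(L-x)²/2 = -5·(12-(24/5))²/2 = -648/5 kN·m
Load 2 — applied couple M₀=-5 kN·m at a=8 m (b=L-a=4):
  M_2 = M₀  [x≤a] = (-5) = -5 kN·m
Load 3 — point force P=10 kN at a=3 m (b=L-a=9):
  M_3 = 0  [x>a] = 0 kN·m
Load 4 — point force P=-11 kN at a=9 m (b=L-a=3):
  M_4 = -P(a-x)  [x≤a] = -(-11)·(9-(24/5)) = 231/5 kN·m
Superposition: M = Σ M_i = -442/5 kN·m ≈ -88.400000 kN·m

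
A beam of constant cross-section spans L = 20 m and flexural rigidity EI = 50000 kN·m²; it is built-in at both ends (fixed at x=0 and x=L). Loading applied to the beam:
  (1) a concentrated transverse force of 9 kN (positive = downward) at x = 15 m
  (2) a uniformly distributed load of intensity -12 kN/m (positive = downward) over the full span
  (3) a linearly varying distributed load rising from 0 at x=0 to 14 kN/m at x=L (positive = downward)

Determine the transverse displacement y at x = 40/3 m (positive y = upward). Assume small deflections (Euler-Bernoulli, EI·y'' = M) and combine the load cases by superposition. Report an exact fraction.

y(40/3) = 757/29160 m

Load 1 — point force P=9 kN at a=15 m (b=L-a=5):
  y_1 = -Pb²x²(3aL-(3a+b)x)/(6L³EI)  [x≤a] = -9·5²·(40/3)²·(3·15·20-(3·15+5)·(40/3))/(6·20³·50000) = -7/1800 m
Load 2 — uniform load w=-12 kN/m over full span:
  y_2 = -wx²(L-x)²/(24EI) = -(-12)·(40/3)²·(20-(40/3))²/(24·50000) = 32/405 m
Load 3 — triangular load w₀=14 kN/m (0→w₀ over full span):
  y_3 = -w₀x²(L-x)²(x+2L)/(120LEI) = -14·(40/3)²·(20-(40/3))²·((40/3)+2·20)/(120·20·50000) = -896/18225 m
Superposition: y = Σ y_i = 757/29160 m ≈ 0.025960 m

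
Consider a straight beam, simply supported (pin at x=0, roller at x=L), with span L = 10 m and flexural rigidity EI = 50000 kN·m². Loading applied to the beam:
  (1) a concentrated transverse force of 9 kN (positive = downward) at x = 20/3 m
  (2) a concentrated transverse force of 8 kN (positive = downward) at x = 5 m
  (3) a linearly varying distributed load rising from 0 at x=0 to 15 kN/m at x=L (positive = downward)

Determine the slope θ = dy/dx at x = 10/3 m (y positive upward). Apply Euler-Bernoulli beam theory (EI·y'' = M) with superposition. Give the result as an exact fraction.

θ(10/3) = -7/1620 rad

Load 1 — point force P=9 kN at a=20/3 m (b=L-a=10/3):
  θ_1 = -Pb(L²-b²-3x²)/(6LEI)  [x≤a] = -9·(10/3)·(10²-(10/3)²-3·(10/3)²)/(6·10·50000) = -1/1800 rad
Load 2 — point force P=8 kN at a=5 m (b=L-a=5):
  θ_2 = -Pb(L²-b²-3x²)/(6LEI)  [x≤a] = -8·5·(10²-5²-3·(10/3)²)/(6·10·50000) = -1/1800 rad
Load 3 — triangular load w₀=15 kN/m (0→w₀ over full span):
  θ_3 = -w₀(7L⁴-30L²x²+15x⁴)/(360LEI) = -15·(7·10⁴-30·10²·(10/3)²+15·(10/3)⁴)/(360·10·50000) = -13/4050 rad
Superposition: θ = Σ θ_i = -7/1620 rad ≈ -0.004321 rad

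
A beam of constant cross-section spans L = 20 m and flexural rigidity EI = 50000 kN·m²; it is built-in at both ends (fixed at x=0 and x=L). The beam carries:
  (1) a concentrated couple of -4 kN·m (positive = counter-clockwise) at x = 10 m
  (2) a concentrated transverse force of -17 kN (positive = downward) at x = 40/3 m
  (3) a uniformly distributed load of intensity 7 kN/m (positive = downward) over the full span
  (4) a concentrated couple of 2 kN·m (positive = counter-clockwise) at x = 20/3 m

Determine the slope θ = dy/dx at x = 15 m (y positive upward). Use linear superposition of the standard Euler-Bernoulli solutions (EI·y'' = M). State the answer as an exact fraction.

Load 1 — applied couple M₀=-4 kN·m at a=10 m (b=L-a=10):
  θ_1 = (R_Ax²/2 - M_Ax - M₀(x-a))/EI  [x>a] with R_A=-3/10, M_A=-1 = ((-3/10)·15²/2 - (-1)·15 - (-4)·(15-10))/50000 = 1/40000 rad
Load 2 — point force P=-17 kN at a=40/3 m (b=L-a=20/3):
  θ_2 = Pa²(L-x)(2bL-(3b+a)(L-x))/(2L³EI)  [x>a] = (-17)·(40/3)²·(20-15)·(2·(20/3)·20-(3·(20/3)+(40/3))·(20-15))/(2·20³·50000) = -17/9000 rad
Load 3 — uniform load w=7 kN/m over full span:
  θ_3 = -wx(L-x)(L-2x)/(12EI) = -7·15·(20-15)·(20-2·15)/(12·50000) = 7/800 rad
Load 4 — applied couple M₀=2 kN·m at a=20/3 m (b=L-a=40/3):
  θ_4 = (R_Ax²/2 - M_Ax - M₀(x-a))/EI  [x>a] with R_A=2/15, M_A=0 = ((2/15)·15²/2 - 0·15 - 2·(15-(20/3)))/50000 = -1/30000 rad
Superposition: θ = Σ θ_i = 2467/360000 rad ≈ 0.006853 rad

θ(15) = 2467/360000 rad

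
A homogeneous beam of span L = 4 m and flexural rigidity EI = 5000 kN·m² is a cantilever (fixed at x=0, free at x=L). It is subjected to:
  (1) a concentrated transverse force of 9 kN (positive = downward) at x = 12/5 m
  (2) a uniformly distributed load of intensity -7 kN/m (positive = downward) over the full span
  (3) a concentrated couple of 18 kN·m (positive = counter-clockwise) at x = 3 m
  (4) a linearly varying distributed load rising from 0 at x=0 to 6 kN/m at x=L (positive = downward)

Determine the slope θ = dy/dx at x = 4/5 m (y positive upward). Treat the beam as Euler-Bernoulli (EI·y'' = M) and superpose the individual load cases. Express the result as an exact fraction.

Load 1 — point force P=9 kN at a=12/5 m (b=L-a=8/5):
  θ_1 = -Px(2a-x)/(2EI)  [x≤a] = -9·(4/5)·(2·(12/5)-(4/5))/(2·5000) = -9/3125 rad
Load 2 — uniform load w=-7 kN/m over full span:
  θ_2 = -wx(x²-3Lx+3L²)/(6EI) = -(-7)·(4/5)·((4/5)²-3·4·(4/5)+3·4²)/(6·5000) = 1708/234375 rad
Load 3 — applied couple M₀=18 kN·m at a=3 m (b=L-a=1):
  θ_3 = M₀x/EI  [x≤a] = 18·(4/5)/5000 = 9/3125 rad
Load 4 — triangular load w₀=6 kN/m (0→w₀ over full span):
  θ_4 = (w₀Lx²/4-w₀L²x/3-w₀x⁴/(24L))/EI = (6·4·(4/5)²/4-6·4²·(4/5)/3-6·(4/5)⁴/(24·4))/5000 = -1702/390625 rad
Superposition: θ = Σ θ_i = 3434/1171875 rad ≈ 0.002930 rad

θ(4/5) = 3434/1171875 rad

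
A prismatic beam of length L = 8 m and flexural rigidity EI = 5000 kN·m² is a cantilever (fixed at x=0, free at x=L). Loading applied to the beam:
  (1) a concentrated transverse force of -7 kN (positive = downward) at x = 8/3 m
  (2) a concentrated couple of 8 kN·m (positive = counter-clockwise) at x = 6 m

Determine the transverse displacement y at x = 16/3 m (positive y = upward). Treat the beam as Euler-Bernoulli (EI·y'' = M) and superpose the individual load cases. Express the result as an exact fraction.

Load 1 — point force P=-7 kN at a=8/3 m (b=L-a=16/3):
  y_1 = -Pa²(3x-a)/(6EI)  [x>a] = -(-7)·(8/3)²·(3·(16/3)-(8/3))/(6·5000) = 224/10125 m
Load 2 — applied couple M₀=8 kN·m at a=6 m (b=L-a=2):
  y_2 = M₀x²/(2EI)  [x≤a] = 8·(16/3)²/(2·5000) = 128/5625 m
Superposition: y = Σ y_i = 2272/50625 m ≈ 0.044879 m

y(16/3) = 2272/50625 m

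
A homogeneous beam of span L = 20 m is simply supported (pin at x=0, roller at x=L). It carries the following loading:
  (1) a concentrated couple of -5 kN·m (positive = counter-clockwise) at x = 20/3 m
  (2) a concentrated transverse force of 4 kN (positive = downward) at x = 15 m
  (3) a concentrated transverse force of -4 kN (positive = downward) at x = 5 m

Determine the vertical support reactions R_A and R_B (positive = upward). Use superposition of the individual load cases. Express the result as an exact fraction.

R_A = -9/4 kN, R_B = 9/4 kN

Load 1 — applied couple M₀=-5 kN·m at a=20/3 m (b=L-a=40/3):
  R_A = M₀/L = (-5)/20 = -1/4 kN
  R_B = -M₀/L = -(-5)/20 = 1/4 kN
Load 2 — point force P=4 kN at a=15 m (b=L-a=5):
  R_A = Pb/L = 4·5/20 = 1 kN
  R_B = Pa/L = 4·15/20 = 3 kN
Load 3 — point force P=-4 kN at a=5 m (b=L-a=15):
  R_A = Pb/L = (-4)·15/20 = -3 kN
  R_B = Pa/L = (-4)·5/20 = -1 kN
Superposition: R_A = -9/4 kN, R_B = 9/4 kN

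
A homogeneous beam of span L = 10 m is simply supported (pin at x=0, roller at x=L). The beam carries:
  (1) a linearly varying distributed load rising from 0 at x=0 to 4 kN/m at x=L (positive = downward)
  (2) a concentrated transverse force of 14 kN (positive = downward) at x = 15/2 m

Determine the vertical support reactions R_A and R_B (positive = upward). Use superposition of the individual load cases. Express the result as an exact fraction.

R_A = 61/6 kN, R_B = 143/6 kN

Load 1 — triangular load w₀=4 kN/m (0→w₀ over full span):
  R_A = w₀L/6 = 4·10/6 = 20/3 kN
  R_B = w₀L/3 = 4·10/3 = 40/3 kN
Load 2 — point force P=14 kN at a=15/2 m (b=L-a=5/2):
  R_A = Pb/L = 14·(5/2)/10 = 7/2 kN
  R_B = Pa/L = 14·(15/2)/10 = 21/2 kN
Superposition: R_A = 61/6 kN, R_B = 143/6 kN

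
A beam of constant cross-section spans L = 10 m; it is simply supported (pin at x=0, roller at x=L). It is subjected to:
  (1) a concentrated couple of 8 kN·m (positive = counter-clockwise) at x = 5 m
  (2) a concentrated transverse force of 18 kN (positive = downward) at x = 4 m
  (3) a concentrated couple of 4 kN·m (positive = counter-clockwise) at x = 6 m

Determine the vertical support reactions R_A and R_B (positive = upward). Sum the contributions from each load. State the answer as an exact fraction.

R_A = 12 kN, R_B = 6 kN

Load 1 — applied couple M₀=8 kN·m at a=5 m (b=L-a=5):
  R_A = M₀/L = 8/10 = 4/5 kN
  R_B = -M₀/L = -8/10 = -4/5 kN
Load 2 — point force P=18 kN at a=4 m (b=L-a=6):
  R_A = Pb/L = 18·6/10 = 54/5 kN
  R_B = Pa/L = 18·4/10 = 36/5 kN
Load 3 — applied couple M₀=4 kN·m at a=6 m (b=L-a=4):
  R_A = M₀/L = 4/10 = 2/5 kN
  R_B = -M₀/L = -4/10 = -2/5 kN
Superposition: R_A = 12 kN, R_B = 6 kN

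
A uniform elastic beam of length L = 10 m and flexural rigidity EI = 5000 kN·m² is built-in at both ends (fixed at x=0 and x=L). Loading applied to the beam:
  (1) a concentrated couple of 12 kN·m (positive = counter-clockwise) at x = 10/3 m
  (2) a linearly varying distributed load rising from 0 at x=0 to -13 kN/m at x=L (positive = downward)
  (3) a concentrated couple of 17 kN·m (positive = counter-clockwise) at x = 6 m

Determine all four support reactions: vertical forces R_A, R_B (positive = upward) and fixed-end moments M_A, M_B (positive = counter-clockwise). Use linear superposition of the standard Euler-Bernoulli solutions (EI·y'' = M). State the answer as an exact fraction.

Load 1 — applied couple M₀=12 kN·m at a=10/3 m (b=L-a=20/3):
  R_A = 6M₀ab/L³ = 6·12·(10/3)·(20/3)/10³ = 8/5 kN
  M_A = M₀b(2a-b)/L² = 12·(20/3)·(2·(10/3)-(20/3))/10² = 0 kN·m
  R_B = -6M₀ab/L³ = -6·12·(10/3)·(20/3)/10³ = -8/5 kN
  M_B = M₀a(2b-a)/L² = 12·(10/3)·(2·(20/3)-(10/3))/10² = 4 kN·m
Load 2 — triangular load w₀=-13 kN/m (0→w₀ over full span):
  R_A = 3w₀L/20 = 3·(-13)·10/20 = -39/2 kN
  M_A = w₀L²/30 = (-13)·10²/30 = -130/3 kN·m
  R_B = 7w₀L/20 = 7·(-13)·10/20 = -91/2 kN
  M_B = -w₀L²/20 = -(-13)·10²/20 = 65 kN·m
Load 3 — applied couple M₀=17 kN·m at a=6 m (b=L-a=4):
  R_A = 6M₀ab/L³ = 6·17·6·4/10³ = 306/125 kN
  M_A = M₀b(2a-b)/L² = 17·4·(2·6-4)/10² = 136/25 kN·m
  R_B = -6M₀ab/L³ = -6·17·6·4/10³ = -306/125 kN
  M_B = M₀a(2b-a)/L² = 17·6·(2·4-6)/10² = 51/25 kN·m
Superposition: R_A = -3863/250 kN, M_A = -2842/75 kN·m, R_B = -12387/250 kN, M_B = 1776/25 kN·m

R_A = -3863/250 kN, M_A = -2842/75 kN·m, R_B = -12387/250 kN, M_B = 1776/25 kN·m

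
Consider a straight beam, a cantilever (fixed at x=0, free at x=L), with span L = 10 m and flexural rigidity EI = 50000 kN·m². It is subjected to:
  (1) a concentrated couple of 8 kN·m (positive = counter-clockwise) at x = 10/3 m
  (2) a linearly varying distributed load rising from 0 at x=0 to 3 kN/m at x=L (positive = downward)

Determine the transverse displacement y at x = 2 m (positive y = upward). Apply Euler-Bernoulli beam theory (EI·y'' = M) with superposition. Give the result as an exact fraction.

Load 1 — applied couple M₀=8 kN·m at a=10/3 m (b=L-a=20/3):
  y_1 = M₀x²/(2EI)  [x≤a] = 8·2²/(2·50000) = 1/3125 m
Load 2 — triangular load w₀=3 kN/m (0→w₀ over full span):
  y_2 = (w₀Lx³/12-w₀L²x²/6-w₀x⁵/(120L))/EI = (3·10·2³/12-3·10²·2²/6-3·2⁵/(120·10))/50000 = -2251/625000 m
Superposition: y = Σ y_i = -2051/625000 m ≈ -0.003282 m

y(2) = -2051/625000 m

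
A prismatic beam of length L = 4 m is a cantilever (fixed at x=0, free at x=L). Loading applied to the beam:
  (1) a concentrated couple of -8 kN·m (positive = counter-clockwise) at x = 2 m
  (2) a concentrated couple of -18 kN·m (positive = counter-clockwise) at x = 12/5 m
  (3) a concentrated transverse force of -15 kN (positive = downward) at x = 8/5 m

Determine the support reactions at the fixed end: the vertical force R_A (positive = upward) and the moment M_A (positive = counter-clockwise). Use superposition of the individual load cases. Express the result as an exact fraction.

R_A = -15 kN, M_A = 2 kN·m

Load 1 — applied couple M₀=-8 kN·m at a=2 m (b=L-a=2):
  R_A = 0 kN
  M_A = -M₀ = -(-8) = 8 kN·m
Load 2 — applied couple M₀=-18 kN·m at a=12/5 m (b=L-a=8/5):
  R_A = 0 kN
  M_A = -M₀ = -(-18) = 18 kN·m
Load 3 — point force P=-15 kN at a=8/5 m (b=L-a=12/5):
  R_A = P = (-15) = -15 kN
  M_A = Pa = (-15)·(8/5) = -24 kN·m
Superposition: R_A = -15 kN, M_A = 2 kN·m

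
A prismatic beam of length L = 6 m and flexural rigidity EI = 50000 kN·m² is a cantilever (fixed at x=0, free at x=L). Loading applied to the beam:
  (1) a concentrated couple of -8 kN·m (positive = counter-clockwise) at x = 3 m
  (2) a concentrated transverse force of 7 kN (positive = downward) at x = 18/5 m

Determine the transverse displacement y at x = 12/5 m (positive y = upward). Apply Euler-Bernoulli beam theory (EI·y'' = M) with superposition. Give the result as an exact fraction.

y(12/5) = -621/390625 m

Load 1 — applied couple M₀=-8 kN·m at a=3 m (b=L-a=3):
  y_1 = M₀x²/(2EI)  [x≤a] = (-8)·(12/5)²/(2·50000) = -36/78125 m
Load 2 — point force P=7 kN at a=18/5 m (b=L-a=12/5):
  y_2 = -Px²(3a-x)/(6EI)  [x≤a] = -7·(12/5)²·(3·(18/5)-(12/5))/(6·50000) = -441/390625 m
Superposition: y = Σ y_i = -621/390625 m ≈ -0.001590 m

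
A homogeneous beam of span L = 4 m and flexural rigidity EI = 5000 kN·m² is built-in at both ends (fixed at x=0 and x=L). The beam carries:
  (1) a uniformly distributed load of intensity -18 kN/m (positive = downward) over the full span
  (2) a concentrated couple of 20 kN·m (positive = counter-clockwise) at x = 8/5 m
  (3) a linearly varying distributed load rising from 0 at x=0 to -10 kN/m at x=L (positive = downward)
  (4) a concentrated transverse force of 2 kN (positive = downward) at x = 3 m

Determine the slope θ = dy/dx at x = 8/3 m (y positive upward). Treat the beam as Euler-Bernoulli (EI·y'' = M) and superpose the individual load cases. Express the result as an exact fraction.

θ(8/3) = -13337/6075000 rad

Load 1 — uniform load w=-18 kN/m over full span:
  θ_1 = -wx(L-x)(L-2x)/(12EI) = -(-18)·(8/3)·(4-(8/3))·(4-2·(8/3))/(12·5000) = -8/5625 rad
Load 2 — applied couple M₀=20 kN·m at a=8/5 m (b=L-a=12/5):
  θ_2 = (R_Ax²/2 - M_Ax - M₀(x-a))/EI  [x>a] with R_A=36/5, M_A=12/5 = ((36/5)·(8/3)²/2 - (12/5)·(8/3) - 20·((8/3)-(8/5)))/5000 = -4/9375 rad
Load 3 — triangular load w₀=-10 kN/m (0→w₀ over full span):
  θ_3 = -w₀(2x(L-x)(L-2x)(x+2L)+x²(L-x)²)/(120LEI) = -(-10)·(2·(8/3)·(4-(8/3))·(4-2·(8/3))·((8/3)+2·4)+(8/3)²·(4-(8/3))²)/(120·4·5000) = -56/151875 rad
Load 4 — point force P=2 kN at a=3 m (b=L-a=1):
  θ_4 = -Pb²x(2aL-(3a+b)x)/(2L³EI)  [x≤a] = -2·1²·(8/3)·(2·3·4-(3·3+1)·(8/3))/(2·4³·5000) = 1/45000 rad
Superposition: θ = Σ θ_i = -13337/6075000 rad ≈ -0.002195 rad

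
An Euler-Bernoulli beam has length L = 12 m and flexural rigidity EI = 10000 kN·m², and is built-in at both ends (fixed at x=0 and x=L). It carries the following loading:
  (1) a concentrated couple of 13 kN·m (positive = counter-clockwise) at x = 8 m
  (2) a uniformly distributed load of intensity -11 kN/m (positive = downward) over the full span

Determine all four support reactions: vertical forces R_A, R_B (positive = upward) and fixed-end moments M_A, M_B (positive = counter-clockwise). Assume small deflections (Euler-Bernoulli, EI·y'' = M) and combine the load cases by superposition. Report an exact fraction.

Load 1 — applied couple M₀=13 kN·m at a=8 m (b=L-a=4):
  R_A = 6M₀ab/L³ = 6·13·8·4/12³ = 13/9 kN
  M_A = M₀b(2a-b)/L² = 13·4·(2·8-4)/12² = 13/3 kN·m
  R_B = -6M₀ab/L³ = -6·13·8·4/12³ = -13/9 kN
  M_B = M₀a(2b-a)/L² = 13·8·(2·4-8)/12² = 0 kN·m
Load 2 — uniform load w=-11 kN/m over full span:
  R_A = wL/2 = (-11)·12/2 = -66 kN
  M_A = wL²/12 = (-11)·12²/12 = -132 kN·m
  R_B = wL/2 = (-11)·12/2 = -66 kN
  M_B = -wL²/12 = -(-11)·12²/12 = 132 kN·m
Superposition: R_A = -581/9 kN, M_A = -383/3 kN·m, R_B = -607/9 kN, M_B = 132 kN·m

R_A = -581/9 kN, M_A = -383/3 kN·m, R_B = -607/9 kN, M_B = 132 kN·m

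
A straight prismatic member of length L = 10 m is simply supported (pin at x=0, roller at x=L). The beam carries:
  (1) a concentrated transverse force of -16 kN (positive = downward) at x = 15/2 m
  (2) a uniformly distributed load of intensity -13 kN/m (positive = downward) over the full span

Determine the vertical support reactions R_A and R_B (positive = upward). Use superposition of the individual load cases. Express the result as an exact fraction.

R_A = -69 kN, R_B = -77 kN

Load 1 — point force P=-16 kN at a=15/2 m (b=L-a=5/2):
  R_A = Pb/L = (-16)·(5/2)/10 = -4 kN
  R_B = Pa/L = (-16)·(15/2)/10 = -12 kN
Load 2 — uniform load w=-13 kN/m over full span:
  R_A = wL/2 = (-13)·10/2 = -65 kN
  R_B = wL/2 = (-13)·10/2 = -65 kN
Superposition: R_A = -69 kN, R_B = -77 kN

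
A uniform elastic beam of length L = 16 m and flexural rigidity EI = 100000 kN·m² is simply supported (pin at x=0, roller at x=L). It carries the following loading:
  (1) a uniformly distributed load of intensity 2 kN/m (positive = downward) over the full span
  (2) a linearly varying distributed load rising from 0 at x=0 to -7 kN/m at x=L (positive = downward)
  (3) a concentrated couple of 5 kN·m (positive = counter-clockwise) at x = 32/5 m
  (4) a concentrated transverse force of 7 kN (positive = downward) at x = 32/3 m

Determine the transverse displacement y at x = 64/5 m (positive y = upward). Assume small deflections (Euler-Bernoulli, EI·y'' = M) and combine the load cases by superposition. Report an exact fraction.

Load 1 — uniform load w=2 kN/m over full span:
  y_1 = -wx(L³-2Lx²+x³)/(24EI) = -2·(64/5)·(16³-2·16·(64/5)²+(64/5)³)/(24·100000) = -59392/5859375 m
Load 2 — triangular load w₀=-7 kN/m (0→w₀ over full span):
  y_2 = -w₀x(7L⁴-10L²x²+3x⁴)/(360LEI) = -(-7)·(64/5)·(7·16⁴-10·16²·(64/5)²+3·(64/5)⁴)/(360·16·100000) = 910336/48828125 m
Load 3 — applied couple M₀=5 kN·m at a=32/5 m (b=L-a=48/5):
  y_3 = (M₀x³/(6L)-M₀(x-a)²/2+C₁x)/EI  [x>a] with C₁=M₀(3b²-L²)/(6L)=16/15 = (5·(64/5)³/(6·16)-5·((64/5)-(32/5))²/2+(16/15)·(64/5))/100000 = 16/78125 m
Load 4 — point force P=7 kN at a=32/3 m (b=L-a=16/3):
  y_4 = -Pa(L-x)(2Lx-a²-x²)/(6LEI)  [x>a] = -7·(32/3)·(16-(64/5))·(2·16·(64/5)-(32/3)²-(64/5)²)/(6·16·100000) = -103936/31640625 m
Superposition: y = Σ y_i = 21465616/3955078125 m ≈ 0.005427 m

y(64/5) = 21465616/3955078125 m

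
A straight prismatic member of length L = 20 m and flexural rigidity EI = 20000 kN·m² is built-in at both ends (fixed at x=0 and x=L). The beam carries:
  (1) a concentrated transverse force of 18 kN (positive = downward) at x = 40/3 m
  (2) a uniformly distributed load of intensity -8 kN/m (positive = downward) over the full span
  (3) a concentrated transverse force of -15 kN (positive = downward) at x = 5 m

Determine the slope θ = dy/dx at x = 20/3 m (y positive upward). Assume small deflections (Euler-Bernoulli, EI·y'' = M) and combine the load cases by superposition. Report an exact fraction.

θ(20/3) = 443/25920 rad

Load 1 — point force P=18 kN at a=40/3 m (b=L-a=20/3):
  θ_1 = -Pb²x(2aL-(3a+b)x)/(2L³EI)  [x≤a] = -18·(20/3)²·(20/3)·(2·(40/3)·20-(3·(40/3)+(20/3))·(20/3))/(2·20³·20000) = -1/270 rad
Load 2 — uniform load w=-8 kN/m over full span:
  θ_2 = -wx(L-x)(L-2x)/(12EI) = -(-8)·(20/3)·(20-(20/3))·(20-2·(20/3))/(12·20000) = 8/405 rad
Load 3 — point force P=-15 kN at a=5 m (b=L-a=15):
  θ_3 = Pa²(L-x)(2bL-(3b+a)(L-x))/(2L³EI)  [x>a] = (-15)·5²·(20-(20/3))·(2·15·20-(3·15+5)·(20-(20/3)))/(2·20³·20000) = 1/960 rad
Superposition: θ = Σ θ_i = 443/25920 rad ≈ 0.017091 rad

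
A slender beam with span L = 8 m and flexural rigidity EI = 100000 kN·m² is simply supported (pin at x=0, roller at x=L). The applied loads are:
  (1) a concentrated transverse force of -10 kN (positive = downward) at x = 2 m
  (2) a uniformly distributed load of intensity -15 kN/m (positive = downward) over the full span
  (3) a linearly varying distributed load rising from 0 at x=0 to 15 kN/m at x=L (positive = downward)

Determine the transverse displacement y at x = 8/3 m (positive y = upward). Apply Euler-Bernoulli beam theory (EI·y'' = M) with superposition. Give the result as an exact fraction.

Load 1 — point force P=-10 kN at a=2 m (b=L-a=6):
  y_1 = -Pa(L-x)(2Lx-a²-x²)/(6LEI)  [x>a] = -(-10)·2·(8-(8/3))·(2·8·(8/3)-2²-(8/3)²)/(6·8·100000) = 71/101250 m
Load 2 — uniform load w=-15 kN/m over full span:
  y_2 = -wx(L³-2Lx²+x³)/(24EI) = -(-15)·(8/3)·(8³-2·8·(8/3)²+(8/3)³)/(24·100000) = 352/50625 m
Load 3 — triangular load w₀=15 kN/m (0→w₀ over full span):
  y_3 = -w₀x(7L⁴-10L²x²+3x⁴)/(360LEI) = -15·(8/3)·(7·8⁴-10·8²·(8/3)²+3·(8/3)⁴)/(360·8·100000) = -512/151875 m
Superposition: y = Σ y_i = 1301/303750 m ≈ 0.004283 m

y(8/3) = 1301/303750 m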